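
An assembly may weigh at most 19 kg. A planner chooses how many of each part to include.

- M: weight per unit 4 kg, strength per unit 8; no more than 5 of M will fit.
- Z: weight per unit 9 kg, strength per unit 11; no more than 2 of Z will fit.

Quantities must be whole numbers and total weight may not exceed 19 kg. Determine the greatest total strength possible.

32

This is a bounded integer knapsack.
M has the best ratio (8/4); taking only M gives at most 4×8 = 32 (stopped by the weight limit).
Optimal: 4×M: weight 16 ≤ 19, strength 4·8 = 32.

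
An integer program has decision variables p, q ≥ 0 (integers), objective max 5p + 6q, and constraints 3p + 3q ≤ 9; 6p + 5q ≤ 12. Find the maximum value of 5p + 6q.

(p,q)=(0,2): 3·0+3·2=6≤9, 6·0+5·2=10≤12, objective 12.
(p,q)=(1,1): 3·1+3·1=6≤9, 6·1+5·1=11≤12, objective 11.
(p,q)=(0,1): 3·0+3·1=3≤9, 6·0+5·1=5≤12, objective 6.
Maximum is 12 at (p,q)=(0,2).

12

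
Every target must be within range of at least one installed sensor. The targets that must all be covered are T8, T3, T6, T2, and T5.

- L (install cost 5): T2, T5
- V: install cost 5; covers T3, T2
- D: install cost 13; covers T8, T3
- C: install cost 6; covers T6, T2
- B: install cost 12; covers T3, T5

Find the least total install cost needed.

The greedy cost-per-new-target heuristic would pick L, V, C, and D for 29, but a cheaper cover exists.
Choose L, D, and C: together they cover T8, T3, T6, T2, T5 — every target.
Total install cost: 5 + 13 + 6 = 24.
No cover costs less than 24.

24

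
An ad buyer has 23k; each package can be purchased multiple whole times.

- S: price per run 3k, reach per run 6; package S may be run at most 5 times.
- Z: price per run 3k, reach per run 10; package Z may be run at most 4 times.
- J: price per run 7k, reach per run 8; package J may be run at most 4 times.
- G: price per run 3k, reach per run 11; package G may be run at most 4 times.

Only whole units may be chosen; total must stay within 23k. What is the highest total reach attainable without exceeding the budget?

4×Z and 3×G: price 21 ≤ 23, reach 4·10 + 3·11 = 73.
3×Z and 4×G: price 21 ≤ 23, reach 3·10 + 4·11 = 74.
Best is 74.

74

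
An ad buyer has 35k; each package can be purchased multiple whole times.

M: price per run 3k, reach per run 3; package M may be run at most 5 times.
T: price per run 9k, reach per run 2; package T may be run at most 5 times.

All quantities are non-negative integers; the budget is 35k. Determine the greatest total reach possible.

19

5×M and 2×T: price 33 ≤ 35, reach 5·3 + 2·2 = 19.
5×M and 1×T: price 24 ≤ 35, reach 5·3 + 1·2 = 17.
Best is 19.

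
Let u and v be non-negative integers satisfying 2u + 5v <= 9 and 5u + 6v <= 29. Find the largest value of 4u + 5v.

The continuous relaxation peaks at (4.5, 0) with value 18.00; rounding to a feasible lattice point costs some objective.
(u,v)=(4,0): 2·4+5·0=8≤9, 5·4+6·0=20≤29, objective 16.
(u,v)=(3,0): 2·3+5·0=6≤9, 5·3+6·0=15≤29, objective 12.
No feasible integer point exceeds 16.

16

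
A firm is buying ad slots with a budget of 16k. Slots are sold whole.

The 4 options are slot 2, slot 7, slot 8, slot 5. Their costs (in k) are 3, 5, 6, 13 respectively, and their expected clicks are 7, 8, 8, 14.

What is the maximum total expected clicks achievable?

Allowing fractional choices, the relaxed optimum would be about 25.2, but ad slots are indivisible.
slot 2 + slot 7 + slot 8: cost 3 + 5 + 6 = 14 ≤ 16, expected clicks 7 + 8 + 8 = 23.
slot 2 + slot 5: cost 3 + 13 = 16 ≤ 16, expected clicks 7 + 14 = 21.
slot 7 + slot 8: cost 5 + 6 = 11 ≤ 16, expected clicks 8 + 8 = 16.
Best is slot 2, slot 7, and slot 8 with total expected clicks 23.

23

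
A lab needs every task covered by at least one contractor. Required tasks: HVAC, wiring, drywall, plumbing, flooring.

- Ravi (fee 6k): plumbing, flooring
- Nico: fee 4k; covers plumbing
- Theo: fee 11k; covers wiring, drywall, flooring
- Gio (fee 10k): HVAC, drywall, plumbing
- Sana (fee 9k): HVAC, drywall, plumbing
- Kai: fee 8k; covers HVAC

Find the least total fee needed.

20

Choose Theo and Sana: together they cover HVAC, wiring, drywall, plumbing, flooring — every task.
Total fee: 11 + 9 = 20.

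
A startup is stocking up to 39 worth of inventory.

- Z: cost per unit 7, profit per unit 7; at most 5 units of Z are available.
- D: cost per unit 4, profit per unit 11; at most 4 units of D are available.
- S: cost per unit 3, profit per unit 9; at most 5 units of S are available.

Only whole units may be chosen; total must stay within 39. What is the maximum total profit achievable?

96

This is a bounded integer knapsack.
S has the best ratio (9/3); taking only S gives at most 5×9 = 45 (stopped by the supply cap of 5).
Mixing does better — 1×Z, 4×D, and 5×S: cost 38 ≤ 39, profit 1·7 + 4·11 + 5·9 = 96.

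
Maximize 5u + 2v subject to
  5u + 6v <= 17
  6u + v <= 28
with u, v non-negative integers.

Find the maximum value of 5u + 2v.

(u,v)=(3,0): 5·3+6·0=15≤17, 6·3+1·0=18≤28, objective 15.
(u,v)=(2,1): 5·2+6·1=16≤17, 6·2+1·1=13≤28, objective 12.
(u,v)=(2,0): 5·2+6·0=10≤17, 6·2+1·0=12≤28, objective 10.
No feasible integer point exceeds 15.

15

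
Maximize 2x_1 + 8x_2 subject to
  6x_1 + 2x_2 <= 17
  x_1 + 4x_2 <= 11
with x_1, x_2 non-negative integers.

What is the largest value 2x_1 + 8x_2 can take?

(x_1,x_2)=(2,2): 6·2+2·2=16≤17, 1·2+4·2=10≤11, objective 20.
(x_1,x_2)=(1,2): 6·1+2·2=10≤17, 1·1+4·2=9≤11, objective 18.
(x_1,x_2)=(0,2): 6·0+2·2=4≤17, 1·0+4·2=8≤11, objective 16.
No feasible integer point exceeds 20.

20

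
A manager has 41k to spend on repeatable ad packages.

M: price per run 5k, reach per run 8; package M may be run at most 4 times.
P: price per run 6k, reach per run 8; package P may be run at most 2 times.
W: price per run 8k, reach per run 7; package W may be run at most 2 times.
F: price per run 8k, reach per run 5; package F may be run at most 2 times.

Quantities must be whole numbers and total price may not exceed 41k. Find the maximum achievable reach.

Take 4×M, 2×P, and 1×W: price 40 ≤ 41, reach 4·8 + 2·8 + 1·7 = 55.
M has the best ratio (8/5) and is taken to its limit of 4; remaining capacity is filled optimally with the others.

55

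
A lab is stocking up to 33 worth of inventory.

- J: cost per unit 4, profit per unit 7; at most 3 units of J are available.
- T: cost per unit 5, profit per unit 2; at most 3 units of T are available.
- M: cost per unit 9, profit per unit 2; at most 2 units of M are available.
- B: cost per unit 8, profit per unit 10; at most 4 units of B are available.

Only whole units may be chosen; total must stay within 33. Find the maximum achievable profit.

44

J has the best ratio (7/4); taking only J gives at most 3×7 = 21 (stopped by the supply cap of 3).
Mixing does better — 2×J and 3×B: cost 32 ≤ 33, profit 2·7 + 3·10 = 44.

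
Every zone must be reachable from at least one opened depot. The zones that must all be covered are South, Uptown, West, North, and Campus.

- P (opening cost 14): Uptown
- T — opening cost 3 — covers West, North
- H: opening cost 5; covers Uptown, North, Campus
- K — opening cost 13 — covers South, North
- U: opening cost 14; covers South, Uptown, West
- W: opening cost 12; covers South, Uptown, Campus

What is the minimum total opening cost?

15

This is an integer covering problem.
The greedy cost-per-new-zone heuristic would pick T, H, and W for 20, but a cheaper cover exists.
Choose T and W: together they cover South, Uptown, West, North, Campus — every zone.
Total opening cost: 3 + 12 = 15.
No cover costs less than 15.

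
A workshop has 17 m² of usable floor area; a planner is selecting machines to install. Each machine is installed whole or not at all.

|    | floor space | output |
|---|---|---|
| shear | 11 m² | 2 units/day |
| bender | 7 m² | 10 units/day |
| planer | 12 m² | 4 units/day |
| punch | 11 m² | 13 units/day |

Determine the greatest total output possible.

13

Allowing fractional choices, the relaxed optimum would be about 21.8, but machines are indivisible.
planer: floor space 12 ≤ 17, output 4.
bender: floor space 7 ≤ 17, output 10.
punch: floor space 11 ≤ 17, output 13.
Best is punch with total output 13.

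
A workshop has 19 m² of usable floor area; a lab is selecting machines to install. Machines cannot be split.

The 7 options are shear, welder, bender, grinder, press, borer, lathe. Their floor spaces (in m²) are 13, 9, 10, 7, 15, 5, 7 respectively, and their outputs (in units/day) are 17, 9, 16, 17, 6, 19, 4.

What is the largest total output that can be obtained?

Allowing fractional choices, the relaxed optimum would be about 47.2, but machines are indivisible.
shear + borer: floor space 13 + 5 = 18 ≤ 19, output 17 + 19 = 36.
grinder + borer: floor space 7 + 5 = 12 ≤ 19, output 17 + 19 = 36.
grinder + borer + lathe: floor space 7 + 5 + 7 = 19 ≤ 19, output 17 + 19 + 4 = 40.
Best is grinder, borer, and lathe with total output 40.

40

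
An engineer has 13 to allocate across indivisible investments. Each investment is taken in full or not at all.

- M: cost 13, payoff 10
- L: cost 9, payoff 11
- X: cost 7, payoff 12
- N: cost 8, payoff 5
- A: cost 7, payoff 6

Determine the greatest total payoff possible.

This is an integer program with binary decision variables.
Take X: cost 7 ≤ 13, payoff 12.
No other feasible combination does better.

12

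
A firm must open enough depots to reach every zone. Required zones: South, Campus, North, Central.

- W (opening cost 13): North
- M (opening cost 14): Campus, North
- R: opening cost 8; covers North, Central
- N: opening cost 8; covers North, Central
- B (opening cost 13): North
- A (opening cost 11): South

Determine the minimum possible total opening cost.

Choose M, R, and A: together they cover South, Campus, North, Central — every zone.
Total opening cost: 14 + 8 + 11 = 33.

33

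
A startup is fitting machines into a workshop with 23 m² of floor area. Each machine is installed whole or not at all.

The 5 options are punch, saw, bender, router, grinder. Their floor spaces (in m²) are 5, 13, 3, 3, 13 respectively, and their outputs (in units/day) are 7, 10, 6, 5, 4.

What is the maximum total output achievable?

23

Allowing fractional choices, the relaxed optimum would be about 27.2, but machines are indivisible.
punch + saw + router: floor space 5 + 13 + 3 = 21 ≤ 23, output 7 + 10 + 5 = 22.
saw + bender + router: floor space 13 + 3 + 3 = 19 ≤ 23, output 10 + 6 + 5 = 21.
punch + saw + bender: floor space 5 + 13 + 3 = 21 ≤ 23, output 7 + 10 + 6 = 23.
Best is punch, saw, and bender with total output 23.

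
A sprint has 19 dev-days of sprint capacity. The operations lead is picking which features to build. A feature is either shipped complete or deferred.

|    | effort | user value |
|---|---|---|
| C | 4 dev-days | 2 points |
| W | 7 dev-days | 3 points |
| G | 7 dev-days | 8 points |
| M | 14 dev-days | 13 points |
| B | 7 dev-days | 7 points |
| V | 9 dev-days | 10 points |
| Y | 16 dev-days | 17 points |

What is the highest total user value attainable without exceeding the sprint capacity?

18

Treat it as a binary knapsack problem.
Allowing fractional choices, the relaxed optimum would be about 21.2, but features are indivisible.
B + V: effort 7 + 9 = 16 ≤ 19, user value 7 + 10 = 17.
Y: effort 16 ≤ 19, user value 17.
G + V: effort 7 + 9 = 16 ≤ 19, user value 8 + 10 = 18.
Best is G and V with total user value 18.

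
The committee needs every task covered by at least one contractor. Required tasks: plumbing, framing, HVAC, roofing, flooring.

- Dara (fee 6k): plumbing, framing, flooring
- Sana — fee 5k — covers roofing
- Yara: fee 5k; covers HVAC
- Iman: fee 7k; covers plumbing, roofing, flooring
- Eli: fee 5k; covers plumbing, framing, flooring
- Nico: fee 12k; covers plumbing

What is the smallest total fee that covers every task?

This is an integer covering problem.
Choose Sana, Yara, and Eli: together they cover plumbing, framing, HVAC, roofing, flooring — every task.
Total fee: 5 + 5 + 5 = 15.
No cover costs less than 15.

15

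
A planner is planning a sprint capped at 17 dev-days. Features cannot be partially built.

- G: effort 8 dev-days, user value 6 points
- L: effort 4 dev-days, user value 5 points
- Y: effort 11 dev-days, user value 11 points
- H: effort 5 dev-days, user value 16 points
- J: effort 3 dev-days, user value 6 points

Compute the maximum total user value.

Take G, H, and J: effort 8 + 5 + 3 = 16 ≤ 17, user value 6 + 16 + 6 = 28.
No other feasible combination does better.

28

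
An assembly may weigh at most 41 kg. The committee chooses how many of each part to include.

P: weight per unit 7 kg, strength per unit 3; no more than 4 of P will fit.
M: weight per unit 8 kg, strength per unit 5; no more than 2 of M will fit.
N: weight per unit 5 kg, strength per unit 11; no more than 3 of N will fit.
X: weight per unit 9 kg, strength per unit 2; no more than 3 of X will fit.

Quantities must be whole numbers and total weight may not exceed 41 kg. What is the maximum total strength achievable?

This is a bounded integer knapsack.
Take 1×P, 2×M, and 3×N: weight 38 ≤ 41, strength 1·3 + 2·5 + 3·11 = 46.
N has the best ratio (11/5) and is taken to its limit of 3; remaining capacity is filled optimally with the others.

46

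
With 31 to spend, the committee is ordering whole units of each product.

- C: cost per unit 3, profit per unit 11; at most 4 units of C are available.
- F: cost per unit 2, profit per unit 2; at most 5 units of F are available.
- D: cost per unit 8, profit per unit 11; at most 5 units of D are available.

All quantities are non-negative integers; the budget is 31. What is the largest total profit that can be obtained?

68

4×C, 1×F, and 2×D: cost 30 ≤ 31, profit 4·11 + 1·2 + 2·11 = 68.
4×C and 2×D: cost 28 ≤ 31, profit 4·11 + 2·11 = 66.
Best is 68.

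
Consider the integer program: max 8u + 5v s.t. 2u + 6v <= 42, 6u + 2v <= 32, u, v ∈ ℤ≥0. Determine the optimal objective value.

54

Relaxing integrality, the LP optimum is 56.38 at (u,v) = (3.38, 5.88), which is not an integer point.
(u,v)=(3,6) is feasible, giving 54.
(u,v)=(4,4) is feasible, giving 52.
(u,v)=(3,5) is feasible, giving 49.
No feasible integer point exceeds 54.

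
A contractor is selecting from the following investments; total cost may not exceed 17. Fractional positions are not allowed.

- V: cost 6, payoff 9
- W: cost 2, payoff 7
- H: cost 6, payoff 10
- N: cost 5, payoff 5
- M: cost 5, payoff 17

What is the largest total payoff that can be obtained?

36

Treat it as a binary knapsack problem.
V + W + M: cost 6 + 2 + 5 = 13 ≤ 17, payoff 9 + 7 + 17 = 33.
W + H + M: cost 2 + 6 + 5 = 13 ≤ 17, payoff 7 + 10 + 17 = 34.
V + H + M: cost 6 + 6 + 5 = 17 ≤ 17, payoff 9 + 10 + 17 = 36.
Best is V, H, and M with total payoff 36.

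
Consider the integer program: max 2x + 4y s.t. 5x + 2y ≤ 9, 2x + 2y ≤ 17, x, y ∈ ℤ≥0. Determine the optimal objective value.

16

The continuous relaxation peaks at (0, 4.5) with value 18.00; rounding to a feasible lattice point costs some objective.
(x,y)=(0,4): 5·0+2·4=8≤9, 2·0+2·4=8≤17, objective 16.
(x,y)=(0,3): 5·0+2·3=6≤9, 2·0+2·3=6≤17, objective 12.
Maximum is 16 at (x,y)=(0,4).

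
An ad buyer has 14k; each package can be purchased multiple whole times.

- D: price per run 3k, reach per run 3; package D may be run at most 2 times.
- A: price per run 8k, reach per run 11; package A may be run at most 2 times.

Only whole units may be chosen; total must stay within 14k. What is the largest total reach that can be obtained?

A has the best ratio (11/8); taking only A gives at most 1×11 = 11 (stopped by the price limit).
Mixing does better — 2×D and 1×A: price 14 ≤ 14, reach 2·3 + 1·11 = 17.

17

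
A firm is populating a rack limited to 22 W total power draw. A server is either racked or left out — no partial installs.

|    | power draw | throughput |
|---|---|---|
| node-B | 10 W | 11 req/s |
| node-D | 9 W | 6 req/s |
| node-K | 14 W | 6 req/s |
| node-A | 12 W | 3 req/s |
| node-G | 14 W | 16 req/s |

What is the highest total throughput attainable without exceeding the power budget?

17

Allowing fractional choices, the relaxed optimum would be about 24.8, but servers are indivisible.
node-G: power draw 14 ≤ 22, throughput 16.
node-B + node-A: power draw 10 + 12 = 22 ≤ 22, throughput 11 + 3 = 14.
node-B + node-D: power draw 10 + 9 = 19 ≤ 22, throughput 11 + 6 = 17.
Best is node-B and node-D with total throughput 17.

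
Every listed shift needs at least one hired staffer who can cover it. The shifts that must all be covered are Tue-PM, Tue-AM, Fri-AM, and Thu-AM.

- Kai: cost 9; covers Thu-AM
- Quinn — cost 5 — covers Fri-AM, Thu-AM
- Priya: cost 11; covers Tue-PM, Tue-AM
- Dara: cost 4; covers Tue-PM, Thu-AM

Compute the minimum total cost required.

This is an integer covering problem.
The greedy cost-per-new-shift heuristic would pick Dara, Quinn, and Priya for 20, but a cheaper cover exists.
Choose Quinn and Priya: together they cover Tue-PM, Tue-AM, Fri-AM, Thu-AM — every shift.
Total cost: 5 + 11 = 16.
No cover costs less than 16.

16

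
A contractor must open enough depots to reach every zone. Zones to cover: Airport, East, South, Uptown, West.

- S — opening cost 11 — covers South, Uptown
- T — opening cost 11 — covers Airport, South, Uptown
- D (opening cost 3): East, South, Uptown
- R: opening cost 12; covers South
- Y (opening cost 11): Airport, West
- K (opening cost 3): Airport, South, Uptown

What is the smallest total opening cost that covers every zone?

The greedy cost-per-new-zone heuristic would pick D, K, and Y for 17, but a cheaper cover exists.
Choose D and Y: together they cover Airport, East, South, Uptown, West — every zone.
Total opening cost: 3 + 11 = 14.
No cover costs less than 14.

14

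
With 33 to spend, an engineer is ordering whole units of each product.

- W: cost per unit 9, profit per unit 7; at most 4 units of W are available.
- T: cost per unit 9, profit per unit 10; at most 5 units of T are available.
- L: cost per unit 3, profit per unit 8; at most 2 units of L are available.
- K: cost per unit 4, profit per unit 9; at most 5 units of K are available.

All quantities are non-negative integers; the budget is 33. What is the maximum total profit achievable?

63

L has the best ratio (8/3); taking only L gives at most 2×8 = 16 (stopped by the supply cap of 2).
Mixing does better — 1×T, 1×L, and 5×K: cost 32 ≤ 33, profit 1·10 + 1·8 + 5·9 = 63.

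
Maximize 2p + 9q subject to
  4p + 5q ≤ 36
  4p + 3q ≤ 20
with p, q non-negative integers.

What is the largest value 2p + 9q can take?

54

Relaxing integrality, the LP optimum is 60.00 at (p,q) = (0, 6.67), which is not an integer point.
(p,q)=(0,6) is feasible, giving 54.
(p,q)=(1,5) is feasible, giving 47.
The best lattice point is (0,6), giving 54.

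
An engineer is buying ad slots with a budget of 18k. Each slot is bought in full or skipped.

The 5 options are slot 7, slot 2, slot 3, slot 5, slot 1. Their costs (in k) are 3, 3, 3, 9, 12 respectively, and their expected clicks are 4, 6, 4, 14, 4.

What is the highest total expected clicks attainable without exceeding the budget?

slot 7 + slot 2 + slot 5: cost 3 + 3 + 9 = 15 ≤ 18, expected clicks 4 + 6 + 14 = 24.
slot 7 + slot 2 + slot 3 + slot 5: cost 3 + 3 + 3 + 9 = 18 ≤ 18, expected clicks 4 + 6 + 4 + 14 = 28.
Best is slot 7, slot 2, slot 3, and slot 5 with total expected clicks 28.

28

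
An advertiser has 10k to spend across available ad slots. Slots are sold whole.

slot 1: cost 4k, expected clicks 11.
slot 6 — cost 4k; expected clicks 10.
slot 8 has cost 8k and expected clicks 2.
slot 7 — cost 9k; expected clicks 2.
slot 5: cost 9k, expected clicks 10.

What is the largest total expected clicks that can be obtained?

21

Allowing fractional choices, the relaxed optimum would be about 23.2, but ad slots are indivisible.
slot 6: cost 4 ≤ 10, expected clicks 10.
slot 1 + slot 6: cost 4 + 4 = 8 ≤ 10, expected clicks 11 + 10 = 21.
slot 1: cost 4 ≤ 10, expected clicks 11.
Best is slot 1 and slot 6 with total expected clicks 21.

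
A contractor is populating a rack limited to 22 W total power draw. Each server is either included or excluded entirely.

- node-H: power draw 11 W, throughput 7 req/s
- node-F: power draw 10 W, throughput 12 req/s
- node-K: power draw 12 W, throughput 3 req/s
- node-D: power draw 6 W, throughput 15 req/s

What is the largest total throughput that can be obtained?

node-F + node-D: power draw 10 + 6 = 16 ≤ 22, throughput 12 + 15 = 27.
node-H + node-D: power draw 11 + 6 = 17 ≤ 22, throughput 7 + 15 = 22.
node-H + node-F: power draw 11 + 10 = 21 ≤ 22, throughput 7 + 12 = 19.
Best is node-F and node-D with total throughput 27.

27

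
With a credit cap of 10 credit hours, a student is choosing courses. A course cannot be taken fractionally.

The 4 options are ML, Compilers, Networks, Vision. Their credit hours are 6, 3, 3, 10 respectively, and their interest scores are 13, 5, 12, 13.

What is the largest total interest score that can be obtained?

25

ML + Compilers: credit hours 6 + 3 = 9 ≤ 10, interest score 13 + 5 = 18.
ML + Networks: credit hours 6 + 3 = 9 ≤ 10, interest score 13 + 12 = 25.
Compilers + Networks: credit hours 3 + 3 = 6 ≤ 10, interest score 5 + 12 = 17.
Best is ML and Networks with total interest score 25.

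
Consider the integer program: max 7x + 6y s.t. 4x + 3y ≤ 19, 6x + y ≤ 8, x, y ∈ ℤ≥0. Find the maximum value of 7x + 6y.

36

The continuous relaxation peaks at (0, 6.33) with value 38.00; rounding to a feasible lattice point costs some objective.
(x,y)=(0,6) is feasible, giving 36.
(x,y)=(0,5) is feasible, giving 30.
Maximum is 36 at (x,y)=(0,6).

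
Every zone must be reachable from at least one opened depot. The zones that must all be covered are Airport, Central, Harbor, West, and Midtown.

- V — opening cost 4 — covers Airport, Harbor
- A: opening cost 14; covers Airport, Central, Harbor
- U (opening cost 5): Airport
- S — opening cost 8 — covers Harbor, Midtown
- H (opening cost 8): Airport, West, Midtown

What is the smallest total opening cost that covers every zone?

22

This is a weighted set-cover instance.
The greedy cost-per-new-zone heuristic would pick V, H, and A for 26, but a cheaper cover exists.
Choose A and H: together they cover Airport, Central, Harbor, West, Midtown — every zone.
Total opening cost: 14 + 8 = 22.
No cover costs less than 22.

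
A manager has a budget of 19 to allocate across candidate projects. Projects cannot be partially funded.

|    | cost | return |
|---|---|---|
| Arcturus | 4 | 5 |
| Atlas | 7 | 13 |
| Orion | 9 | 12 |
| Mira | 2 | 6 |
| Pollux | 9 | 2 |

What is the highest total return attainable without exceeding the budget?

31

Allowing fractional choices, the relaxed optimum would be about 32.2, but projects are indivisible.
Atlas + Orion: cost 7 + 9 = 16 ≤ 19, return 13 + 12 = 25.
Arcturus + Atlas + Mira: cost 4 + 7 + 2 = 13 ≤ 19, return 5 + 13 + 6 = 24.
Atlas + Orion + Mira: cost 7 + 9 + 2 = 18 ≤ 19, return 13 + 12 + 6 = 31.
Best is Atlas, Orion, and Mira with total return 31.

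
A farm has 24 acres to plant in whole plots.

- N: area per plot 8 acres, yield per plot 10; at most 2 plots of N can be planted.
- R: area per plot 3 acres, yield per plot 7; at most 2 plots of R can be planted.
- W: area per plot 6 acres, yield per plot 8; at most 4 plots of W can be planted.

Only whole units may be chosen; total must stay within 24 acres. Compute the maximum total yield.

R has the best ratio (7/3); taking only R gives at most 2×7 = 14 (stopped by the supply cap of 2).
Mixing does better — 2×R and 3×W: area 24 ≤ 24, yield 2·7 + 3·8 = 38.

38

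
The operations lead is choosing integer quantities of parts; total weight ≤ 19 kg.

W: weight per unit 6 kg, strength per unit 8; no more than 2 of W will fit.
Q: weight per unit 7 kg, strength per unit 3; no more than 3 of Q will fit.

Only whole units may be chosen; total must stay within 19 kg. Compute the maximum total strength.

19

This is a bounded integer knapsack.
2×W and 1×Q: weight 19 ≤ 19, strength 2·8 + 1·3 = 19.
2×W: weight 12 ≤ 19, strength 2·8 = 16.
Best is 19.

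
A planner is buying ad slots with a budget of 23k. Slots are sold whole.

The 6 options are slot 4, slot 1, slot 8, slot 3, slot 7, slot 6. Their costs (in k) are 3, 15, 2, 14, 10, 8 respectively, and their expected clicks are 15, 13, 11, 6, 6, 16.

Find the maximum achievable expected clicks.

This is a 0-1 knapsack instance.
Take slot 4, slot 8, slot 7, and slot 6: cost 3 + 2 + 10 + 8 = 23 ≤ 23, expected clicks 15 + 11 + 6 + 16 = 48.
No other feasible combination does better.

48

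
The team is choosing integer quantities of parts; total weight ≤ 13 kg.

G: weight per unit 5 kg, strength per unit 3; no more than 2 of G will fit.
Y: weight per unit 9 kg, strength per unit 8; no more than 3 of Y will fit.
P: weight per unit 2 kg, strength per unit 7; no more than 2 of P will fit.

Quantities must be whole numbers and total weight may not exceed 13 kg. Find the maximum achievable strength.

Take 1×Y and 2×P: weight 13 ≤ 13, strength 1·8 + 2·7 = 22.
P has the best ratio (7/2) and is taken to its limit of 2; remaining capacity is filled optimally with the others.

22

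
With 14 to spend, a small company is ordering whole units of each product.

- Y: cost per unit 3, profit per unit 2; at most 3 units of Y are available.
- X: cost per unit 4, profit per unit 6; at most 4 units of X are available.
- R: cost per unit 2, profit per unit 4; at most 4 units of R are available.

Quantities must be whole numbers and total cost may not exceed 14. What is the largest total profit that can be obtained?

24

1×X and 4×R: cost 12 ≤ 14, profit 1·6 + 4·4 = 22.
2×X and 3×R: cost 14 ≤ 14, profit 2·6 + 3·4 = 24.
Best is 24.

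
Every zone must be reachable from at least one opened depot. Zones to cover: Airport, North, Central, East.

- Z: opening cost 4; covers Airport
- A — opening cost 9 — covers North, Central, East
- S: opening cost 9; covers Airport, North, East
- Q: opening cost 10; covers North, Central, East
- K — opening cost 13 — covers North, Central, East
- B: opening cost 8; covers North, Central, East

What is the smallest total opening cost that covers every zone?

12

Choose Z and B: together they cover Airport, North, Central, East — every zone.
Total opening cost: 4 + 8 = 12.
No cover costs less than 12.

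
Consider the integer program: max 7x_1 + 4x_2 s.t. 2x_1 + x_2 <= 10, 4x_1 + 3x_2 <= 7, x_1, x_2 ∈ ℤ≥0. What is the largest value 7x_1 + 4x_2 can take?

(x_1,x_2)=(1,1): 2·1+1·1=3≤10, 4·1+3·1=7≤7, objective 11.
(x_1,x_2)=(0,2): 2·0+1·2=2≤10, 4·0+3·2=6≤7, objective 8.
Maximum is 11 at (x_1,x_2)=(1,1).

11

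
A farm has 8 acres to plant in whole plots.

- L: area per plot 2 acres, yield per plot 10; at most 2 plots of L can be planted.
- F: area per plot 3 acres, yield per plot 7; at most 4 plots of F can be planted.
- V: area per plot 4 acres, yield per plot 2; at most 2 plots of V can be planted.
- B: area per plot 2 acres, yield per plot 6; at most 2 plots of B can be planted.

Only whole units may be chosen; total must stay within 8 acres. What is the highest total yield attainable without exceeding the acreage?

L has the best ratio (10/2); taking only L gives at most 2×10 = 20 (stopped by the supply cap of 2).
Mixing does better — 2×L and 2×B: area 8 ≤ 8, yield 2·10 + 2·6 = 32.

32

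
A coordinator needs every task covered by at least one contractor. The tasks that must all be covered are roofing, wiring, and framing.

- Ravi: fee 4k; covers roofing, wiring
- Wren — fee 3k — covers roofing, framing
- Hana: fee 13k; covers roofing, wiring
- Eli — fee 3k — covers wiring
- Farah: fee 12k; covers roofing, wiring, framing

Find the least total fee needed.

This is a weighted set-cover instance.
Choose Wren and Eli: together they cover roofing, wiring, framing — every task.
Total fee: 3 + 3 = 6.

6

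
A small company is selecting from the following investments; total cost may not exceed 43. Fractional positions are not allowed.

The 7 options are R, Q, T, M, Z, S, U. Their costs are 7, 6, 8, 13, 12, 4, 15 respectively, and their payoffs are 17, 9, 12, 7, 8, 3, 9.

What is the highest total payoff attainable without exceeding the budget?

50

Take R, Q, T, S, and U: cost 7 + 6 + 8 + 4 + 15 = 40 ≤ 43, payoff 17 + 9 + 12 + 3 + 9 = 50.
No other feasible combination does better.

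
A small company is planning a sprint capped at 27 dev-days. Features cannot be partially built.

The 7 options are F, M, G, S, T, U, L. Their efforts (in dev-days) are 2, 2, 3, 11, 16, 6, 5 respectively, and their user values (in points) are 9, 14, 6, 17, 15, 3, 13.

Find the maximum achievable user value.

59

Allowing fractional choices, the relaxed optimum would be about 62.8, but features are indivisible.
F + M + G + S + L: effort 2 + 2 + 3 + 11 + 5 = 23 ≤ 27, user value 9 + 14 + 6 + 17 + 13 = 59.
F + M + S + L: effort 2 + 2 + 11 + 5 = 20 ≤ 27, user value 9 + 14 + 17 + 13 = 53.
F + M + S + U + L: effort 2 + 2 + 11 + 6 + 5 = 26 ≤ 27, user value 9 + 14 + 17 + 3 + 13 = 56.
Best is F, M, G, S, and L with total user value 59.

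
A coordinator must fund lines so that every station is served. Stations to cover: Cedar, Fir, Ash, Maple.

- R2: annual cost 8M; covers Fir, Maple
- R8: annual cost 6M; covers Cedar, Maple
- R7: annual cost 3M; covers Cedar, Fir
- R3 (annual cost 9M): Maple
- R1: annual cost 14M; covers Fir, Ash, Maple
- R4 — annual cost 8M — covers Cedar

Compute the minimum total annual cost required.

The greedy cost-per-new-station heuristic would pick R7, R8, and R1 for 23, but a cheaper cover exists.
Choose R7 and R1: together they cover Cedar, Fir, Ash, Maple — every station.
Total annual cost: 3 + 14 = 17.
No cover costs less than 17.

17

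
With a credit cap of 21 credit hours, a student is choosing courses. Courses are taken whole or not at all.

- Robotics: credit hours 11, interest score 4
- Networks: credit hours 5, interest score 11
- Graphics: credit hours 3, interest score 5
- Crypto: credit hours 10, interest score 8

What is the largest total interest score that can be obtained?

24

Allowing fractional choices, the relaxed optimum would be about 25.1, but courses are indivisible.
Networks + Graphics + Crypto: credit hours 5 + 3 + 10 = 18 ≤ 21, interest score 11 + 5 + 8 = 24.
Robotics + Networks + Graphics: credit hours 11 + 5 + 3 = 19 ≤ 21, interest score 4 + 11 + 5 = 20.
Best is Networks, Graphics, and Crypto with total interest score 24.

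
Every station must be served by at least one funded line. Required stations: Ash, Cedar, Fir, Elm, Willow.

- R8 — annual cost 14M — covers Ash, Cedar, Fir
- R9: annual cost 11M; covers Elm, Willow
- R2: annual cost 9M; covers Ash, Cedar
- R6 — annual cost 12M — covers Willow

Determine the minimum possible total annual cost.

The greedy cost-per-new-station heuristic would pick R2, R9, and R8 for 34, but a cheaper cover exists.
Choose R8 and R9: together they cover Ash, Cedar, Fir, Elm, Willow — every station.
Total annual cost: 14 + 11 = 25.
No cover costs less than 25.

25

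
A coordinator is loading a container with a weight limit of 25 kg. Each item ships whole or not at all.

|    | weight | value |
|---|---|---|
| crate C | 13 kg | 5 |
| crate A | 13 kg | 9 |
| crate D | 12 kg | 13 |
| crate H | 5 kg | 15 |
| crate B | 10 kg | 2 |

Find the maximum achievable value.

Take crate D and crate H: weight 12 + 5 = 17 ≤ 25, value 13 + 15 = 28.
No other feasible combination does better.

28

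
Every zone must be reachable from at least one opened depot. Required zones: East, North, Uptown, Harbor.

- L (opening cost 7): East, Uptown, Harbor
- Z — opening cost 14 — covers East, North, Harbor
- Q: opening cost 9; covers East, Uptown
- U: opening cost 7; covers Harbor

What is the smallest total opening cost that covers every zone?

Choose L and Z: together they cover East, North, Uptown, Harbor — every zone.
Total opening cost: 7 + 14 = 21.
No cover costs less than 21.

21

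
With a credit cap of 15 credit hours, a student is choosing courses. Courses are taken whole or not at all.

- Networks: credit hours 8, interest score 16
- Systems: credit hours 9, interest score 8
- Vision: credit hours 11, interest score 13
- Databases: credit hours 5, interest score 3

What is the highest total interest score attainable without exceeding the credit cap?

19

Networks + Databases: credit hours 8 + 5 = 13 ≤ 15, interest score 16 + 3 = 19.
Networks: credit hours 8 ≤ 15, interest score 16.
Vision: credit hours 11 ≤ 15, interest score 13.
Best is Networks and Databases with total interest score 19.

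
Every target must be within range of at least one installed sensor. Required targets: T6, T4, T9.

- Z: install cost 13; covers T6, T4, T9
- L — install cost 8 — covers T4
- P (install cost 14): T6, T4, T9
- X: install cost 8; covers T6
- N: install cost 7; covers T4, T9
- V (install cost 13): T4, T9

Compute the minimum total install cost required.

13

The greedy cost-per-new-target heuristic would pick N and X for 15, but a cheaper cover exists.
Z alone covers T6, T4, T9 — every target.
Total install cost: 13.
No cover costs less than 13.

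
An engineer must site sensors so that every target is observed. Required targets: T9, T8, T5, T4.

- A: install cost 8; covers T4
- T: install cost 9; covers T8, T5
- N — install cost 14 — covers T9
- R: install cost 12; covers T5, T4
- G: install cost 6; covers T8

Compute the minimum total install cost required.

Choose A, T, and N: together they cover T9, T8, T5, T4 — every target.
Total install cost: 8 + 9 + 14 = 31.
No cover costs less than 31.

31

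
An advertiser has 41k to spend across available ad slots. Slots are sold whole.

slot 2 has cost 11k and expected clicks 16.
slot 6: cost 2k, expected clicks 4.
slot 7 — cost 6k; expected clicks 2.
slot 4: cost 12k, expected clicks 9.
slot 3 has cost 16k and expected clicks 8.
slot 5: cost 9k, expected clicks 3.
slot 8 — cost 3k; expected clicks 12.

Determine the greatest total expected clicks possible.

44

Treat it as a binary knapsack problem.
Take slot 2, slot 6, slot 4, slot 5, and slot 8: cost 11 + 2 + 12 + 9 + 3 = 37 ≤ 41, expected clicks 16 + 4 + 9 + 3 + 12 = 44.
No other feasible combination does better.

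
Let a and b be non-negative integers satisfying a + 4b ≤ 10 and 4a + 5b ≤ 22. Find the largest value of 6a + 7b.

Relaxing integrality, the LP optimum is 33.00 at (a,b) = (5.5, 0), which is not an integer point.
(a,b)=(4,1): 1·4+4·1=8≤10, 4·4+5·1=21≤22, objective 31.
(a,b)=(5,0): 1·5+4·0=5≤10, 4·5+5·0=20≤22, objective 30.
The best lattice point is (4,1), giving 31.

31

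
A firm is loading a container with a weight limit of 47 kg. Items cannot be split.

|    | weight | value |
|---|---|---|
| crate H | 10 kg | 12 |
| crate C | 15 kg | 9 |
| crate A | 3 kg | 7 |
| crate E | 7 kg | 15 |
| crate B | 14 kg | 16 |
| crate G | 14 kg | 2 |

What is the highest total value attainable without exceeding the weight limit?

52

Allowing fractional choices, the relaxed optimum would be about 57.8, but items are indivisible.
crate H + crate A + crate E + crate B: weight 10 + 3 + 7 + 14 = 34 ≤ 47, value 12 + 7 + 15 + 16 = 50.
crate C + crate A + crate E + crate B: weight 15 + 3 + 7 + 14 = 39 ≤ 47, value 9 + 7 + 15 + 16 = 47.
crate H + crate C + crate E + crate B: weight 10 + 15 + 7 + 14 = 46 ≤ 47, value 12 + 9 + 15 + 16 = 52.
Best is crate H, crate C, crate E, and crate B with total value 52.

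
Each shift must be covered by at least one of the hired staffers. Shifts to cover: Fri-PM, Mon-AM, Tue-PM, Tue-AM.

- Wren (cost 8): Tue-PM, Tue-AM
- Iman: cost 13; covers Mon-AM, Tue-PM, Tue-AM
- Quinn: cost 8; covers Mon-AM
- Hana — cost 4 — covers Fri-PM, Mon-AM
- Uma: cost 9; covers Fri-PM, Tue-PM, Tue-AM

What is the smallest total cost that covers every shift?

Choose Wren and Hana: together they cover Fri-PM, Mon-AM, Tue-PM, Tue-AM — every shift.
Total cost: 8 + 4 = 12.
No cover costs less than 12.

12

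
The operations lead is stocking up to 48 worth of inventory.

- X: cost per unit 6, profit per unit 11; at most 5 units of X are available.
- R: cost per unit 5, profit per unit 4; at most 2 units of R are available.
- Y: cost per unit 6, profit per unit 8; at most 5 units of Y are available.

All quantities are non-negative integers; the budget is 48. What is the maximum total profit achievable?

This is a bounded integer knapsack.
4×X and 4×Y: cost 48 ≤ 48, profit 4·11 + 4·8 = 76.
5×X and 3×Y: cost 48 ≤ 48, profit 5·11 + 3·8 = 79.
Best is 79.

79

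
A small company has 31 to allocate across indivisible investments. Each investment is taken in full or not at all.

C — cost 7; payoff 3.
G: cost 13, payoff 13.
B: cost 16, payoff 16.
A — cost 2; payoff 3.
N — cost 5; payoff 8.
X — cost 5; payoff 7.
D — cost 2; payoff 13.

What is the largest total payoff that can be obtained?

47

Treat it as a binary knapsack problem.
Allowing fractional choices, the relaxed optimum would be about 48.0, but investments are indivisible.
B + N + X + D: cost 16 + 5 + 5 + 2 = 28 ≤ 31, payoff 16 + 8 + 7 + 13 = 44.
B + A + N + X + D: cost 16 + 2 + 5 + 5 + 2 = 30 ≤ 31, payoff 16 + 3 + 8 + 7 + 13 = 47.
G + A + N + X + D: cost 13 + 2 + 5 + 5 + 2 = 27 ≤ 31, payoff 13 + 3 + 8 + 7 + 13 = 44.
Best is B, A, N, X, and D with total payoff 47.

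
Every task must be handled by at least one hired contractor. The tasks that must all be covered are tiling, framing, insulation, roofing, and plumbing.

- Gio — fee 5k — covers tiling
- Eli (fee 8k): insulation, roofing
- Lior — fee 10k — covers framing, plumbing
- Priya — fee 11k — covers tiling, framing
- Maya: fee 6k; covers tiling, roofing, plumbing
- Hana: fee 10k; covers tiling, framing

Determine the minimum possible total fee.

Choose Gio, Eli, and Lior: together they cover tiling, framing, insulation, roofing, plumbing — every task.
Total fee: 5 + 8 + 10 = 23.

23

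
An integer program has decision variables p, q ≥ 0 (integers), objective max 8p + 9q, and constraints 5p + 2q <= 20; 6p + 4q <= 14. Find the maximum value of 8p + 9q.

The continuous relaxation peaks at (0, 3.5) with value 31.50; rounding to a feasible lattice point costs some objective.
(p,q)=(0,3): 5·0+2·3=6≤20, 6·0+4·3=12≤14, objective 27.
(p,q)=(1,2): 5·1+2·2=9≤20, 6·1+4·2=14≤14, objective 26.
(p,q)=(0,2): 5·0+2·2=4≤20, 6·0+4·2=8≤14, objective 18.
Maximum is 27 at (p,q)=(0,3).

27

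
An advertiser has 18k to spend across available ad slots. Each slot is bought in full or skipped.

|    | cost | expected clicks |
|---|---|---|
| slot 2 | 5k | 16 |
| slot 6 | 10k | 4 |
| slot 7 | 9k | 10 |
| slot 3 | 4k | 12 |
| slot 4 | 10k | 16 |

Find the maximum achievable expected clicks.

Allowing fractional choices, the relaxed optimum would be about 42.4, but ad slots are indivisible.
slot 2 + slot 4: cost 5 + 10 = 15 ≤ 18, expected clicks 16 + 16 = 32.
slot 2 + slot 7 + slot 3: cost 5 + 9 + 4 = 18 ≤ 18, expected clicks 16 + 10 + 12 = 38.
Best is slot 2, slot 7, and slot 3 with total expected clicks 38.

38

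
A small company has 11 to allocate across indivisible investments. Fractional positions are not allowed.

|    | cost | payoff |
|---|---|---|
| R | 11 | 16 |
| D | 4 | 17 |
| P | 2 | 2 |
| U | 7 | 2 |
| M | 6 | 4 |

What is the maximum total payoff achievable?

Take D and M: cost 4 + 6 = 10 ≤ 11, payoff 17 + 4 = 21.
No other feasible combination does better.

21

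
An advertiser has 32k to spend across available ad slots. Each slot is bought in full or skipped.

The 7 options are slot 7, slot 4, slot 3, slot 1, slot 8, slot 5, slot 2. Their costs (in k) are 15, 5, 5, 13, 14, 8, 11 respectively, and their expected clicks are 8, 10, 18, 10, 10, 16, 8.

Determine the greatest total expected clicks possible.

54

Allowing fractional choices, the relaxed optimum would be about 54.7, but ad slots are indivisible.
slot 4 + slot 3 + slot 8 + slot 5: cost 5 + 5 + 14 + 8 = 32 ≤ 32, expected clicks 10 + 18 + 10 + 16 = 54.
slot 4 + slot 3 + slot 1 + slot 5: cost 5 + 5 + 13 + 8 = 31 ≤ 32, expected clicks 10 + 18 + 10 + 16 = 54.
The maximum expected clicks is 54; one optimal choice is slot 4, slot 3, slot 1, and slot 5.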